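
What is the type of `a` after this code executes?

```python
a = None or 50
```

'or' with None returns the other value (50, int)

int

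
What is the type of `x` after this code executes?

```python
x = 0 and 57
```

'and' returns the first falsy value (0, which is int)

int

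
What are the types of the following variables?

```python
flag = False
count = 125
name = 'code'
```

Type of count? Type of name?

count is int; name is str

int, str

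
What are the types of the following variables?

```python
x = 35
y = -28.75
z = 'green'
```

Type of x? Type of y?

x is int; y is float

int, float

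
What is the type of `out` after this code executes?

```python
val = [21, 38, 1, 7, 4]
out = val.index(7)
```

list.index() returns int

int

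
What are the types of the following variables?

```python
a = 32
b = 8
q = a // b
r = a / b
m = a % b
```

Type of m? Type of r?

int % int returns int; int / int returns float

int, float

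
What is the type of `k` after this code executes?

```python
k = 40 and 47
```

'and' returns the last value when all truthy (47, which is int)

int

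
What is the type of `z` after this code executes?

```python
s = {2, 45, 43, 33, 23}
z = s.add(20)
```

set.add() returns None (mutates in place)

NoneType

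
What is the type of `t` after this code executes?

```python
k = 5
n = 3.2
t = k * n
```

int * float returns float (5 * 3.2 = 16.0)

float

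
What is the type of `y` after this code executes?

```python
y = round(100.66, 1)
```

round() with ndigits arg returns float

float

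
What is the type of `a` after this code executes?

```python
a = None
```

None has type NoneType

NoneType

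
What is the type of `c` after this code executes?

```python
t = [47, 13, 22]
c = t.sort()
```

list.sort() returns None (sorts in place)

NoneType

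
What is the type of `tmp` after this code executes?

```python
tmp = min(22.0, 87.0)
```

min() of floats returns float

float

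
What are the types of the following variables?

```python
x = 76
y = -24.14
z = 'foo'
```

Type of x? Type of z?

x is int; z is str

int, str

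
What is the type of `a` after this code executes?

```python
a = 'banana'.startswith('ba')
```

str.startswith() returns bool

bool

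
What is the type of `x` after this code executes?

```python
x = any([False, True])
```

any() returns bool

bool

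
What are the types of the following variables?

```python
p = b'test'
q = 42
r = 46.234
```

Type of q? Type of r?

q is int; r is float

int, float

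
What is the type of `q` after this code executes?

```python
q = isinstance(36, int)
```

isinstance() returns bool

bool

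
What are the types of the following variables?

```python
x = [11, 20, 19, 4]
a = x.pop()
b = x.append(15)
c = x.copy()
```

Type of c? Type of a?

list.copy() returns list; list.pop() returns the element (int)

list, int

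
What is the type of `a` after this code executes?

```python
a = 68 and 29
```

'and' returns the last value when all truthy (29, which is int)

int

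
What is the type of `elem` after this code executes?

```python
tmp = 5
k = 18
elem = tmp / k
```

int / int always returns float in Python 3 (5 / 18 = 0.277778)

float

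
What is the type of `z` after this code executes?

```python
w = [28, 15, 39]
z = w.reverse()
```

list.reverse() returns None

NoneType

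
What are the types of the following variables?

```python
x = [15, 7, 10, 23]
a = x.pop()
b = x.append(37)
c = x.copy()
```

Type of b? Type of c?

list.append() returns None; list.copy() returns list

NoneType, list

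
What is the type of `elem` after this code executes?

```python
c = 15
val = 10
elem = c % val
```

int % int returns int (15 % 10 = 5)

int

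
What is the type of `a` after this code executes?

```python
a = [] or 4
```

'or' returns first truthy value (4, which is int)

int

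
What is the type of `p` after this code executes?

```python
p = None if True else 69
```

Ternary: condition is True, if branch (None) taken → NoneType

NoneType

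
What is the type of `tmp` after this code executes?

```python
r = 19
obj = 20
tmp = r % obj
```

int % int returns int (19 % 20 = 19)

int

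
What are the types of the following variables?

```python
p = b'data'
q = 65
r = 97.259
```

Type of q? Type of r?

q is int; r is float

int, float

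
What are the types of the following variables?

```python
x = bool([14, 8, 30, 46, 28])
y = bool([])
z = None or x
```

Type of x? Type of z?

bool() returns bool; None or <bool> returns the bool

bool, bool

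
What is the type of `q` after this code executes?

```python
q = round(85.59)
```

round() with no ndigits arg returns int

int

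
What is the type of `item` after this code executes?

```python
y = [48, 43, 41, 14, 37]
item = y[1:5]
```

Slicing a list always returns a list

list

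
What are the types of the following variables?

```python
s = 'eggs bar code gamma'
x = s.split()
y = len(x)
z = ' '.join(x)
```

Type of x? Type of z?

str.split() returns list; str.join() returns str

list, str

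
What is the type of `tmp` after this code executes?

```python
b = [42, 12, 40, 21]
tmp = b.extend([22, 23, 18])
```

list.extend() returns None

NoneType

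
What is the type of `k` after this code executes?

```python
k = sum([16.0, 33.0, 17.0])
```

sum() of floats returns float

float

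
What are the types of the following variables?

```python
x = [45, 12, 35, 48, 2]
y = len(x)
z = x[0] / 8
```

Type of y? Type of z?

len() returns int; int / int returns float

int, float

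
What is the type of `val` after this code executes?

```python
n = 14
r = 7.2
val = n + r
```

int + float returns float (14 + 7.2 = 21.2)

float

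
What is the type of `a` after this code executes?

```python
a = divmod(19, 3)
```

divmod() returns a tuple (quotient, remainder)

tuple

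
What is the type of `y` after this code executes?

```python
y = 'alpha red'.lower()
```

str.lower() returns str

str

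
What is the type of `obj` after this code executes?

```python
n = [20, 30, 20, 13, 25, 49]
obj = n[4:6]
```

Slicing a list always returns a list

list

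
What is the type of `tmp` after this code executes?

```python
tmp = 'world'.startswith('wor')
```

str.startswith() returns bool

bool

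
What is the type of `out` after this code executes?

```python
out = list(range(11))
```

list(range(...)) returns list

list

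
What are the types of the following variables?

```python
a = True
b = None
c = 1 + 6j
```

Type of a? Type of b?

a is bool; b is NoneType

bool, NoneType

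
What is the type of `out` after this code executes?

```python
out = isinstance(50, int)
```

isinstance() returns bool

bool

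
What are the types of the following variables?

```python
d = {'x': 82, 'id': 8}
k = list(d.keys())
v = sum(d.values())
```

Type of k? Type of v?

list(...) returns list; sum of int values returns int

list, int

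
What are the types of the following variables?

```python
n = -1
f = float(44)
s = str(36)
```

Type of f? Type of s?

f is float; s is str

float, str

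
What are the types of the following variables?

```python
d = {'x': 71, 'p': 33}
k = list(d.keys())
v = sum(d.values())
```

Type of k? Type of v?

list(...) returns list; sum of int values returns int

list, int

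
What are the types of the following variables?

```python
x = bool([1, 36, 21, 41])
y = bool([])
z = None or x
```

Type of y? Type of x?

bool() returns bool; bool() returns bool

bool, bool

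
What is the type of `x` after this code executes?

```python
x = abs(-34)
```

abs() of int returns int

int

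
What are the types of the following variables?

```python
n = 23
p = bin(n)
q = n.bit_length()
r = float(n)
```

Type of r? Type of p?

float() returns float; bin() returns str

float, str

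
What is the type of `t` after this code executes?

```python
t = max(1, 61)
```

max() of ints returns int

int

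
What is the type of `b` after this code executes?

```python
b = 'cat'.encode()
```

str.encode() returns bytes

bytes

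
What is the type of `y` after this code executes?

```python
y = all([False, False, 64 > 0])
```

all() returns bool

bool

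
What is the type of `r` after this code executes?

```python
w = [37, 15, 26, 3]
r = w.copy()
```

list.copy() returns list

list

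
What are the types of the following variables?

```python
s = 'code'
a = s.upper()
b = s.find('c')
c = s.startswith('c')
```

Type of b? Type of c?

str.find() returns int; str.startswith() returns bool

int, bool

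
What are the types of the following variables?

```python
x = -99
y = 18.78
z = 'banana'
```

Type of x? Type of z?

x is int; z is str

int, str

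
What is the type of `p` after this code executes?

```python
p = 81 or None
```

'or' returns first truthy value (81, int)

int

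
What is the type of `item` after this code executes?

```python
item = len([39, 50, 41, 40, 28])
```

len() always returns int

int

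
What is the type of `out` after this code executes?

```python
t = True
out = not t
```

'not' always returns bool

bool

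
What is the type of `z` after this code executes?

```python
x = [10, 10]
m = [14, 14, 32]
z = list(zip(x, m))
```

list(zip(...)) returns a list of tuples

list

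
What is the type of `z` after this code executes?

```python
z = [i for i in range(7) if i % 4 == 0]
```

A list comprehension [...] produces a list

list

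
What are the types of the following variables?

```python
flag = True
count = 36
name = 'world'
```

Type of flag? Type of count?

flag is bool; count is int

bool, int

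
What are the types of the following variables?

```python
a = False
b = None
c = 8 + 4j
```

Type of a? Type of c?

a is bool; c is complex

bool, complex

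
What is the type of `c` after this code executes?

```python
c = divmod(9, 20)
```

divmod() returns a tuple (quotient, remainder)

tuple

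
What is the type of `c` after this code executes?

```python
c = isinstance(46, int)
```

isinstance() returns bool

bool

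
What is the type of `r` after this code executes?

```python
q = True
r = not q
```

'not' always returns bool

bool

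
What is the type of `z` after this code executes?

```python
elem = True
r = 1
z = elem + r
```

bool + int returns int (True is 1, so 1 + 1 = 2)

int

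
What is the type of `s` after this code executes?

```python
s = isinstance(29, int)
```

isinstance() returns bool

bool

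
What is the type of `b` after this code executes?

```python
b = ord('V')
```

ord() returns int (Unicode code point)

int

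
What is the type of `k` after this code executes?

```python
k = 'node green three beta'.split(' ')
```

str.split() returns list

list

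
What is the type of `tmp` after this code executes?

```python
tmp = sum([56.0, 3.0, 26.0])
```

sum() of floats returns float

float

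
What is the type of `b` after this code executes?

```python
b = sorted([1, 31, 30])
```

sorted() always returns list

list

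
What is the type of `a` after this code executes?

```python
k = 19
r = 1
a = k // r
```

int // int returns int (19 // 1 = 19)

int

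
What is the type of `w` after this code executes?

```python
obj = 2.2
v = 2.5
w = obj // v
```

float // float returns float (floor division preserves float type)

float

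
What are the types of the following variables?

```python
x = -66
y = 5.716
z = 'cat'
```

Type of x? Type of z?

x is int; z is str

int, str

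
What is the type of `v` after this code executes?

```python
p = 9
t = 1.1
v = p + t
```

int + float returns float (9 + 1.1 = 10.1)

float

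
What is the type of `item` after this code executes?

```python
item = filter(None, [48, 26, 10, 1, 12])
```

filter() returns a filter iterator object

filter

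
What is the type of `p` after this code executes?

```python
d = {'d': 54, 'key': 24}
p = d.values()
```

.values() returns a dict_values view object

dict_values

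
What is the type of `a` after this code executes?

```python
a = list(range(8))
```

list(range(...)) returns list

list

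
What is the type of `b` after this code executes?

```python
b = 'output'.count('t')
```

str.count() returns int

int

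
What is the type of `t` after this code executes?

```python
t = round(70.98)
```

round() with no ndigits arg returns int

int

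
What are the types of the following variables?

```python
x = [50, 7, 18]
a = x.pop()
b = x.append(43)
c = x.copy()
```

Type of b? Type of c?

list.append() returns None; list.copy() returns list

NoneType, list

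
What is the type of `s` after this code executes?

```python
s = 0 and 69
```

'and' returns the first falsy value (0, which is int)

int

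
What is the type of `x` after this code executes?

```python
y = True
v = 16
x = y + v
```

bool + int returns int (True is 1, so 1 + 16 = 17)

int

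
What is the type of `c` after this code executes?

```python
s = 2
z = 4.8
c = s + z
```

int + float returns float (2 + 4.8 = 6.8)

float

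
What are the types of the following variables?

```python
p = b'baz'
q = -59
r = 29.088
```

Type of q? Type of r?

q is int; r is float

int, float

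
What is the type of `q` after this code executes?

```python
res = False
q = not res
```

'not' always returns bool

bool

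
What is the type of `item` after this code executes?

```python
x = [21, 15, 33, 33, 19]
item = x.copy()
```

list.copy() returns list

list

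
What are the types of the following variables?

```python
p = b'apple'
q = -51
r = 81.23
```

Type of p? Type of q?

p is bytes; q is int

bytes, int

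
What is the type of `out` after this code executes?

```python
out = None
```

None has type NoneType

NoneType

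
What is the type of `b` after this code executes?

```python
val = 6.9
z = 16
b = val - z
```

float - int returns float (6.9 - 16 = -9.1)

float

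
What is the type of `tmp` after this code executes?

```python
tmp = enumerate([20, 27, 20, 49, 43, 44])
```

enumerate() returns an enumerate iterator object

enumerate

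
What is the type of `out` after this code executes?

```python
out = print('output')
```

print() returns None

NoneType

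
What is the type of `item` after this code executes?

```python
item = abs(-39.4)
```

abs() of float returns float

float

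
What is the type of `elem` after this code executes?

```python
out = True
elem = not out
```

'not' always returns bool

bool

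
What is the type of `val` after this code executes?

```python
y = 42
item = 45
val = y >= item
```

Comparison operators return bool

bool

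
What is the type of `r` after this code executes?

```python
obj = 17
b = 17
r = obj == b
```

Equality comparison returns bool

bool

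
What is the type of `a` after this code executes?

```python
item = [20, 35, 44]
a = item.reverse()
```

list.reverse() returns None

NoneType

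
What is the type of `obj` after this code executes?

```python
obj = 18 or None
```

'or' returns first truthy value (18, int)

int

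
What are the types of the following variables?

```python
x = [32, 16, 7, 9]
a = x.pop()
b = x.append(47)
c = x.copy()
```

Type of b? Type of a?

list.append() returns None; list.pop() returns the element (int)

NoneType, int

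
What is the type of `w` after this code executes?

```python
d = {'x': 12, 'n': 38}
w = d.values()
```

.values() returns a dict_values view object

dict_values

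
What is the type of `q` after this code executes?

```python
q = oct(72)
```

oct() returns str representation

str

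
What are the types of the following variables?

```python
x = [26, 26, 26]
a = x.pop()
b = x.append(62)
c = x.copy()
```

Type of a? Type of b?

list.pop() returns the element (int); list.append() returns None

int, NoneType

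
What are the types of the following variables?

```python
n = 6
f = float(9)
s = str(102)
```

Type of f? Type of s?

f is float; s is str

float, str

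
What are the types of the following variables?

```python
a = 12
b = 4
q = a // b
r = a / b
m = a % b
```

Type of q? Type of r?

int // int returns int; int / int returns float

int, float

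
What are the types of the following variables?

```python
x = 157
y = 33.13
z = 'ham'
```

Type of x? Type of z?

x is int; z is str

int, str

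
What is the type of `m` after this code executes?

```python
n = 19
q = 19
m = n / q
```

int / int always returns float in Python 3 (19 / 19 = 1)

float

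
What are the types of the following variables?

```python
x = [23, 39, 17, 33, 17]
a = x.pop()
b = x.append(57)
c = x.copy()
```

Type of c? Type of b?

list.copy() returns list; list.append() returns None

list, NoneType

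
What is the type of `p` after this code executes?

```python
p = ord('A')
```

ord() returns int (Unicode code point)

int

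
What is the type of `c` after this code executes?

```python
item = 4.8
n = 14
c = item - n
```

float - int returns float (4.8 - 14 = -9.2)

float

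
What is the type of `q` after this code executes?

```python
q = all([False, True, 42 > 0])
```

all() returns bool

bool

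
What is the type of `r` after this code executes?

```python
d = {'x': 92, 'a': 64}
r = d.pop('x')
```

dict.pop() returns the value (int)

int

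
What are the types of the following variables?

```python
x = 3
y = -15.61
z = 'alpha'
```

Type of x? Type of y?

x is int; y is float

int, float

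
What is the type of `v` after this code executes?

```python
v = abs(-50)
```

abs() of int returns int

int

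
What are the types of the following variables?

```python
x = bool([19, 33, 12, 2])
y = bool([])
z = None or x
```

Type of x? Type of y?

bool() returns bool; bool() returns bool

bool, bool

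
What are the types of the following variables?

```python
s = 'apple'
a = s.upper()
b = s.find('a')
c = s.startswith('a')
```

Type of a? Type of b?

str.upper() returns str; str.find() returns int

str, int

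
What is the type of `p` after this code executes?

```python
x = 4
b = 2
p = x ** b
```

int ** positive int returns int (4 ** 2 = 16)

int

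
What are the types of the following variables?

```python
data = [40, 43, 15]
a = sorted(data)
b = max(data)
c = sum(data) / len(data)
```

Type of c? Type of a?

int / int returns float; sorted() returns list

float, list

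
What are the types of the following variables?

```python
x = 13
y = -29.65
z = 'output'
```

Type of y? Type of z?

y is float; z is str

float, str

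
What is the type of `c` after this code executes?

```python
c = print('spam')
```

print() returns None

NoneType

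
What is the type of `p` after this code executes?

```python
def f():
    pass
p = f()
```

A function with no return statement returns None

NoneType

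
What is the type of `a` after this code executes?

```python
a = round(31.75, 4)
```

round() with ndigits arg returns float

float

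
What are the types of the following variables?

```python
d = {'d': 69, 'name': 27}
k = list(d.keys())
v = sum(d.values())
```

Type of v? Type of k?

sum of int values returns int; list(...) returns list

int, list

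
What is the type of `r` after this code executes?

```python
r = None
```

None has type NoneType

NoneType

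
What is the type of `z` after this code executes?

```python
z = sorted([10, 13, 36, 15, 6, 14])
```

sorted() always returns list

list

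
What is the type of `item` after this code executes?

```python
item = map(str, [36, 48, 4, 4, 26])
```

map() returns a map iterator object

map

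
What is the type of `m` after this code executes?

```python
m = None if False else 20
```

Ternary: condition is False, else branch (20) taken → int

int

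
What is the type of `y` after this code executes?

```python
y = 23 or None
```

'or' returns first truthy value (23, int)

int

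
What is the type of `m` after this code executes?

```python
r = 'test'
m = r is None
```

'is' comparison returns bool

bool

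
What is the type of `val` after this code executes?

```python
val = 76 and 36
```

'and' returns the last value when all truthy (36, which is int)

int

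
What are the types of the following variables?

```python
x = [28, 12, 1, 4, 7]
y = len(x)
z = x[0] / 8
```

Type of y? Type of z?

len() returns int; int / int returns float

int, float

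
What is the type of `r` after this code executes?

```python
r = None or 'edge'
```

'or' with None returns the other value ('edge', str)

str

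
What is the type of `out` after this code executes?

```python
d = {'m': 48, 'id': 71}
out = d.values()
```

.values() returns a dict_values view object

dict_values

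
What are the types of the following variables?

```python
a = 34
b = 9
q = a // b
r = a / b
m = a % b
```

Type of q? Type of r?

int // int returns int; int / int returns float

int, float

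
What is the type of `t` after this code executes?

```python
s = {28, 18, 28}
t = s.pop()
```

Popping from a set of ints returns int

int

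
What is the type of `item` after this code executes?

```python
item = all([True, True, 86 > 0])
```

all() returns bool

bool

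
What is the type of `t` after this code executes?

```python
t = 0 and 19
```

'and' returns the first falsy value (0, which is int)

int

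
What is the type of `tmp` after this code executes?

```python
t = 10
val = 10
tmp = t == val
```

Equality comparison returns bool

bool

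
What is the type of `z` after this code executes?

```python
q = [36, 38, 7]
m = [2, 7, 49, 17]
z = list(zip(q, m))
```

list(zip(...)) returns a list of tuples

list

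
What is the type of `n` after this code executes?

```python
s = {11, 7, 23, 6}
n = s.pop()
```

Popping from a set of ints returns int

int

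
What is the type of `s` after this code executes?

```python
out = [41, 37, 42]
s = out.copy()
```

list.copy() returns list

list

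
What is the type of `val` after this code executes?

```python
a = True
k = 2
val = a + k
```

bool + int returns int (True is 1, so 1 + 2 = 3)

int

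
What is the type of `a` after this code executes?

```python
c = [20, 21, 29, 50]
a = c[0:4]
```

Slicing a list always returns a list

list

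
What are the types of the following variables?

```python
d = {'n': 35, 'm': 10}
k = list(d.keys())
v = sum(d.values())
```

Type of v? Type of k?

sum of int values returns int; list(...) returns list

int, list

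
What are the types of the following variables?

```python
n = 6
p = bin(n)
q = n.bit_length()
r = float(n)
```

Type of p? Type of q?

bin() returns str; int.bit_length() returns int

str, int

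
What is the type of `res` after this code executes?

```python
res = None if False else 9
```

Ternary: condition is False, else branch (9) taken → int

int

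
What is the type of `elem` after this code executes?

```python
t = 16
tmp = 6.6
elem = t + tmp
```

int + float returns float (16 + 6.6 = 22.6)

float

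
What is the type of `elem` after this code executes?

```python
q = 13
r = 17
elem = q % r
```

int % int returns int (13 % 17 = 13)

int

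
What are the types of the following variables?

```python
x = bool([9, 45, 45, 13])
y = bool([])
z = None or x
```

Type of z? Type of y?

None or <bool> returns the bool; bool() returns bool

bool, bool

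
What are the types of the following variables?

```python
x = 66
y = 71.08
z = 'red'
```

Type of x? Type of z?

x is int; z is str

int, str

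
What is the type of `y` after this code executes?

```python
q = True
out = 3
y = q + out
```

bool + int returns int (True is 1, so 1 + 3 = 4)

int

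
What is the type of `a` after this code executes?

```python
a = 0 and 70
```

'and' returns the first falsy value (0, which is int)

int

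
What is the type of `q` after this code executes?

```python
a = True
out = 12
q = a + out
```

bool + int returns int (True is 1, so 1 + 12 = 13)

int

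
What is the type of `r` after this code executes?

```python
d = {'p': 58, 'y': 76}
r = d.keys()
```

.keys() returns a dict_keys view object

dict_keys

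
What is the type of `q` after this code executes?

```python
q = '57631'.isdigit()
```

str.isdigit() returns bool

bool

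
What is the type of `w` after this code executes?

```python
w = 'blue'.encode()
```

str.encode() returns bytes

bytes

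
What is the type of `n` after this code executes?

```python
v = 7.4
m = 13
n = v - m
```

float - int returns float (7.4 - 13 = -5.6)

float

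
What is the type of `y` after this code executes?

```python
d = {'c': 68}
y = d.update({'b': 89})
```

dict.update() returns None

NoneType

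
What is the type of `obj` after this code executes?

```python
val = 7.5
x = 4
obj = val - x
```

float - int returns float (7.5 - 4 = 3.5)

float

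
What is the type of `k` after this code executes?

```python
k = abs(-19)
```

abs() of int returns int

int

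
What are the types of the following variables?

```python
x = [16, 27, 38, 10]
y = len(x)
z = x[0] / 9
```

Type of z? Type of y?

int / int returns float; len() returns int

float, int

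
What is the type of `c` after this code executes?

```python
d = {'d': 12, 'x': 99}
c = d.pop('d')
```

dict.pop() returns the value (int)

int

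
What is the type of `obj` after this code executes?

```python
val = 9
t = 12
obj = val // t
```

int // int returns int (9 // 12 = 0)

int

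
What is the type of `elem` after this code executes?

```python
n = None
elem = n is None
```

'is' comparison returns bool

bool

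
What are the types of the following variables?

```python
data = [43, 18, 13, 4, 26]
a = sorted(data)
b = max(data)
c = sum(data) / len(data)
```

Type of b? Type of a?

max of ints returns int; sorted() returns list

int, list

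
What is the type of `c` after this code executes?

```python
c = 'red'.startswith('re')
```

str.startswith() returns bool

bool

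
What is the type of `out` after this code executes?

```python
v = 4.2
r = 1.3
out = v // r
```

float // float returns float (floor division preserves float type)

float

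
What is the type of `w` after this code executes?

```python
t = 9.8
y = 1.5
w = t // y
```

float // float returns float (floor division preserves float type)

float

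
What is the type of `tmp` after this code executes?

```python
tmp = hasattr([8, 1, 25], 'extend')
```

hasattr() returns bool

bool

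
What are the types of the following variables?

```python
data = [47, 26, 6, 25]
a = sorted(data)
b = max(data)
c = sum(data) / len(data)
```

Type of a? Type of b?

sorted() returns list; max of ints returns int

list, int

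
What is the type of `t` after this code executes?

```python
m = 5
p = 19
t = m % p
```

int % int returns int (5 % 19 = 5)

int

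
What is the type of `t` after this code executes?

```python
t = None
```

None has type NoneType

NoneType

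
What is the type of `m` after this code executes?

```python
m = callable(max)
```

callable() returns bool

bool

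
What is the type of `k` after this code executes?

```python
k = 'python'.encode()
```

str.encode() returns bytes

bytes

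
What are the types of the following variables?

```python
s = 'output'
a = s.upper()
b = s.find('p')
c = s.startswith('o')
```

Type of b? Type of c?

str.find() returns int; str.startswith() returns bool

int, bool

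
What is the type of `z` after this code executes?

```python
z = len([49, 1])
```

len() always returns int

int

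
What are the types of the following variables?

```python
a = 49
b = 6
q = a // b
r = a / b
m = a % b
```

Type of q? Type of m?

int // int returns int; int % int returns int

int, int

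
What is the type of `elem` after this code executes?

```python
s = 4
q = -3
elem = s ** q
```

int ** negative int returns float

float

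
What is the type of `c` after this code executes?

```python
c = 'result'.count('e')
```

str.count() returns int

int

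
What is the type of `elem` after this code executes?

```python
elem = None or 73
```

'or' with None returns the other value (73, int)

int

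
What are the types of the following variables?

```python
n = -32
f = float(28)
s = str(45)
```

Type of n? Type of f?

n is int; f is float

int, float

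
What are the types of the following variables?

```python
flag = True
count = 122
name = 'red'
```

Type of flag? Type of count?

flag is bool; count is int

bool, int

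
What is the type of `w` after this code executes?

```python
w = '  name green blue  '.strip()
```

str.strip() returns str

str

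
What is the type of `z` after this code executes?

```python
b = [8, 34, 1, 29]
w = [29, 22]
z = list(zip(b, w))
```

list(zip(...)) returns a list of tuples

list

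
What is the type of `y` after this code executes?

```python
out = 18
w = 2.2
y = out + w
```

int + float returns float (18 + 2.2 = 20.2)

float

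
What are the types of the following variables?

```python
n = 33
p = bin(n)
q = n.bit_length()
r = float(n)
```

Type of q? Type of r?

int.bit_length() returns int; float() returns float

int, float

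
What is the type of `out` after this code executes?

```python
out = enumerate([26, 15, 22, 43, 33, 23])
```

enumerate() returns an enumerate iterator object

enumerate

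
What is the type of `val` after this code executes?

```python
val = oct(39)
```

oct() returns str representation

str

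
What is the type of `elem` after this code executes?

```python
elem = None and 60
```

'and' returns first falsy value (None)

NoneType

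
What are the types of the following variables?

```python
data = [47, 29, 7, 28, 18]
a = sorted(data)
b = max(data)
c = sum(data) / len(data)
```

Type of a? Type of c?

sorted() returns list; int / int returns float

list, float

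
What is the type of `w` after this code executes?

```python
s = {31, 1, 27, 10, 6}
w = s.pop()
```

Popping from a set of ints returns int

int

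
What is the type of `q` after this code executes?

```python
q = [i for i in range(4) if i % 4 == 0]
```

A list comprehension [...] produces a list

list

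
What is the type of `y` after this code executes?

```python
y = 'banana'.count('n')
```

str.count() returns int

int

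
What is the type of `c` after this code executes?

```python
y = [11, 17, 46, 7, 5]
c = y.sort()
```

list.sort() returns None (sorts in place)

NoneType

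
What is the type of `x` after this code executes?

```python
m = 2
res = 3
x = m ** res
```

int ** positive int returns int (2 ** 3 = 8)

int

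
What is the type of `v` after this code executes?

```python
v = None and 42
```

'and' returns first falsy value (None)

NoneType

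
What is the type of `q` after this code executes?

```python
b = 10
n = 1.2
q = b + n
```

int + float returns float (10 + 1.2 = 11.2)

float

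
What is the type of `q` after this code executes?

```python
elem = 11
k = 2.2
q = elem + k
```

int + float returns float (11 + 2.2 = 13.2)

float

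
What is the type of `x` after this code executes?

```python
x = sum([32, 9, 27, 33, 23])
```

sum() of ints returns int

int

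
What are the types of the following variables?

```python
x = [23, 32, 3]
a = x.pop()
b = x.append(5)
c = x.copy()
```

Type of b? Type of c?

list.append() returns None; list.copy() returns list

NoneType, list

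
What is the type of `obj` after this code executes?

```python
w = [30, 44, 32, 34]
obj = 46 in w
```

'in' operator returns bool

bool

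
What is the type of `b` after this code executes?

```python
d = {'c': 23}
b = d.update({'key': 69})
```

dict.update() returns None

NoneType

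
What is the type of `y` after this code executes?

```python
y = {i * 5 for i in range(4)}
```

A set comprehension {expr for x in iterable} produces a set

set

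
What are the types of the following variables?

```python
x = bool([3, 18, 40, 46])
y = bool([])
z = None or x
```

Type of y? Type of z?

bool() returns bool; None or <bool> returns the bool

bool, bool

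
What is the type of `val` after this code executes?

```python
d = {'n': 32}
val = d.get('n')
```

dict.get() returns the value (int) when key is found

int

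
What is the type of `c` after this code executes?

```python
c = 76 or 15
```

'or' returns the first truthy value (76, which is int)

int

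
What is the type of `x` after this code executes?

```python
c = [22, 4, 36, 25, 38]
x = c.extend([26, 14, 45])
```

list.extend() returns None

NoneType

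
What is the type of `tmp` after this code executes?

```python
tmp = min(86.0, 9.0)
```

min() of floats returns float

float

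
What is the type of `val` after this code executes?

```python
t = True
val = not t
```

'not' always returns bool

bool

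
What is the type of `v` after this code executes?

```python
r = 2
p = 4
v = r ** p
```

int ** positive int returns int (2 ** 4 = 16)

int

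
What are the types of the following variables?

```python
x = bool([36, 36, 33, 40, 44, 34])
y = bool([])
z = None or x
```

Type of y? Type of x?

bool() returns bool; bool() returns bool

bool, bool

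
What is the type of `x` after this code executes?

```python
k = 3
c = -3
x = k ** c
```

int ** negative int returns float

float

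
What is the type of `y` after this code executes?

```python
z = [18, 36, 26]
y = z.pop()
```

list.pop() returns the popped element (int here)

int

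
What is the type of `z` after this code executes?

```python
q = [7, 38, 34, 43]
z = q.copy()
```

list.copy() returns list

list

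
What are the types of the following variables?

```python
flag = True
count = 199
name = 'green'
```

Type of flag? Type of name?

flag is bool; name is str

bool, str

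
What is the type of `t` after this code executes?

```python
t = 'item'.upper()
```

str.upper() returns str

str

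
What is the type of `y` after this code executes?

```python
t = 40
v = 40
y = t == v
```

Equality comparison returns bool

bool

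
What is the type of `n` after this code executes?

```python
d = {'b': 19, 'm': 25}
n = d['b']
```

Accessing dict[str, int] with key 'b' returns int value 19

int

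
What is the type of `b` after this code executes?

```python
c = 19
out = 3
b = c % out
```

int % int returns int (19 % 3 = 1)

int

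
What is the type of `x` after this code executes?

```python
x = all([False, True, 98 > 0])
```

all() returns bool

bool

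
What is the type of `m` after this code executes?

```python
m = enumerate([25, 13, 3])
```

enumerate() returns an enumerate iterator object

enumerate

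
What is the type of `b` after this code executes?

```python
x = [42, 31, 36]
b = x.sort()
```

list.sort() returns None (sorts in place)

NoneType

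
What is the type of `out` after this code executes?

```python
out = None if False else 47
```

Ternary: condition is False, else branch (47) taken → int

int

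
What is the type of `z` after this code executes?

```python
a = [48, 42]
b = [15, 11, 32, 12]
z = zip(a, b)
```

zip() returns a zip iterator object

zip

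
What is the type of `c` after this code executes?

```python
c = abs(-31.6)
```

abs() of float returns float

float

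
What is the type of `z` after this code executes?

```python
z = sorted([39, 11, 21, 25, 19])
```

sorted() always returns list

list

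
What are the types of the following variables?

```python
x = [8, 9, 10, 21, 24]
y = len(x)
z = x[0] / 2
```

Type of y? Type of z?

len() returns int; int / int returns float

int, float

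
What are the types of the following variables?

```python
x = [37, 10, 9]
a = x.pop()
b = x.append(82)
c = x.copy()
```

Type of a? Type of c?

list.pop() returns the element (int); list.copy() returns list

int, list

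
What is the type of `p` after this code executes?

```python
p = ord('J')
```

ord() returns int (Unicode code point)

int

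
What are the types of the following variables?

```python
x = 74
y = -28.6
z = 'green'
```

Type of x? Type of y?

x is int; y is float

int, float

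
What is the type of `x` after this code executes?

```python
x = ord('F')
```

ord() returns int (Unicode code point)

int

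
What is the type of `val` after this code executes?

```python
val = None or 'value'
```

'or' with None returns the other value ('value', str)

str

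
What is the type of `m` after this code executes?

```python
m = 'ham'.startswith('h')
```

str.startswith() returns bool

bool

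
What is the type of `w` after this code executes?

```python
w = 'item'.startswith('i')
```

str.startswith() returns bool

bool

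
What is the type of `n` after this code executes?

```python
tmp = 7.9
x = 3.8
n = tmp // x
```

float // float returns float (floor division preserves float type)

float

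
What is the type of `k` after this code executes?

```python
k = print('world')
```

print() returns None

NoneType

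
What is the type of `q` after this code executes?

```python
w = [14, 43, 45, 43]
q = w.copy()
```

list.copy() returns list

list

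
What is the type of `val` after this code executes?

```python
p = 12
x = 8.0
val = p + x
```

int + float returns float (12 + 8.0 = 20.0)

float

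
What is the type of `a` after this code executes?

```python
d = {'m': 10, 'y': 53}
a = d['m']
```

Accessing dict[str, int] with key 'm' returns int value 10

int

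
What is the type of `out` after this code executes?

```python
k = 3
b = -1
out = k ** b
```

int ** negative int returns float

float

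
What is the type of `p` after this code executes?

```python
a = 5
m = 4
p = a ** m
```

int ** positive int returns int (5 ** 4 = 625)

int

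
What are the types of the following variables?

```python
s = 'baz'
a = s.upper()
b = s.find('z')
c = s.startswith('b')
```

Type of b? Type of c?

str.find() returns int; str.startswith() returns bool

int, bool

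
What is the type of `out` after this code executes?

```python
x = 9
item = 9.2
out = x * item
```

int * float returns float (9 * 9.2 = 82.8)

float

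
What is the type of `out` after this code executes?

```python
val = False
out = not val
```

'not' always returns bool

bool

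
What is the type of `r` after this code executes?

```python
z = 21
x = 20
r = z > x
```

Comparison operators return bool

bool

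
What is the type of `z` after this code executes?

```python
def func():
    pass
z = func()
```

A function with no return statement returns None

NoneType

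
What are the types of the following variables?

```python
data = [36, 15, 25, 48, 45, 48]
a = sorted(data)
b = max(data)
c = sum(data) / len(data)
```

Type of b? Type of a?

max of ints returns int; sorted() returns list

int, list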